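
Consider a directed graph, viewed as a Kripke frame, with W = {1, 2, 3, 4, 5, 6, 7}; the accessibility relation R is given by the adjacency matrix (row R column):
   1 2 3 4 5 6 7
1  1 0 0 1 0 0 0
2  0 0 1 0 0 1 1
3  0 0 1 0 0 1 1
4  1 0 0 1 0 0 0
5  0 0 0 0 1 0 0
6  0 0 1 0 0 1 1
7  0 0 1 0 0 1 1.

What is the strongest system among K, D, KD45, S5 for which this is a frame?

KD45

Serial (axiom D): yes — every world has a successor (e.g. 1 R 1).
Euclidean (axiom 5): yes — any two successors of a common world are R-related.
Transitive (axiom 4): yes — every two-step R-path is closed by a direct edge.
Reflexive (axiom T): no — 2 is not related to itself.
So F validates K, D, KD45; S5 would additionally require R to be reflexive. The strongest is KD45.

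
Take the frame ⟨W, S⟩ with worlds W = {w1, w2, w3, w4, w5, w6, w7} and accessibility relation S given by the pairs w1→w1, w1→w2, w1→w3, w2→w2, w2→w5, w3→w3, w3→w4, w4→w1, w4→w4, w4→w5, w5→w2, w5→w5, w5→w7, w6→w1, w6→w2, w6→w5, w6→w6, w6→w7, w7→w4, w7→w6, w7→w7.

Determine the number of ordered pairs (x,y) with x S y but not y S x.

Enumerating: (w1,w2), (w1,w3), (w3,w4), (w4,w1), (w4,w5), (w5,w7), (w6,w1), (w6,w2), (w6,w5), (w7,w4).

10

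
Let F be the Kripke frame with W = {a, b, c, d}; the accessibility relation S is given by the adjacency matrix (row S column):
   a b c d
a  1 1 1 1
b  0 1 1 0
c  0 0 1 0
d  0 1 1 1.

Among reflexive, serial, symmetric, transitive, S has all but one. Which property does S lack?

Reflexive: yes — every world is S-related to itself.
Serial: yes — every world has a successor (e.g. a S a).
Symmetric: no — a S b but not b S a.
Transitive: yes — every two-step S-path is closed by a direct edge.
Only symmetric fails.

symmetric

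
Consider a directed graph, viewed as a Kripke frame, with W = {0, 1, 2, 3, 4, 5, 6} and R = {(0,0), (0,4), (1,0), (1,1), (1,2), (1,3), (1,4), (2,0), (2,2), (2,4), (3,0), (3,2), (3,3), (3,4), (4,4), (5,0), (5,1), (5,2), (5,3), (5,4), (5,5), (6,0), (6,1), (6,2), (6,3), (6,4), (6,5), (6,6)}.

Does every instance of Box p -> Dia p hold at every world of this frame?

Axiom D corresponds to the accessibility relation being serial.
Serial: yes — every world has a successor (e.g. 0 R 0).

Yes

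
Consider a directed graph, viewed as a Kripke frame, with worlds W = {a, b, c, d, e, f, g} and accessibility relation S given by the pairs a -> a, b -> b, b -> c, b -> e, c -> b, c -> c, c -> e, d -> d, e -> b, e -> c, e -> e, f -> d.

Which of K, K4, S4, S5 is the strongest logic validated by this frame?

Transitive (axiom 4): yes — every two-step S-path is closed by a direct edge.
Reflexive (axiom T): no — f is not related to itself.
Euclidean (axiom 5): yes — any two successors of a common world are S-related.
So F validates K, K4; S4 would additionally require S to be reflexive. The strongest is K4.

K4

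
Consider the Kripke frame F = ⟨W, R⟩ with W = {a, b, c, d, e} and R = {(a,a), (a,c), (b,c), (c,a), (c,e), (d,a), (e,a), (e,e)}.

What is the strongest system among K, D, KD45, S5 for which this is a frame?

Serial (axiom D): yes — every world has a successor (e.g. a R a).
Euclidean (axiom 5): no — c R a and c R e, but not a R e.
Transitive (axiom 4): no — a R c and c R e, but not a R e.
Reflexive (axiom T): no — b is not related to itself.
So F validates K, D; KD45 would additionally require R to be Euclidean and transitive. The strongest is D.

D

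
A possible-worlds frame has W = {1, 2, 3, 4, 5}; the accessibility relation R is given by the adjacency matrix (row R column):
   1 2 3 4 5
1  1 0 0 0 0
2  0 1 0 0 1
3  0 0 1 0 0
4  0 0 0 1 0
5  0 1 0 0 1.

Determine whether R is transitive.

Transitive: yes — every two-step R-path is closed by a direct edge.

Yes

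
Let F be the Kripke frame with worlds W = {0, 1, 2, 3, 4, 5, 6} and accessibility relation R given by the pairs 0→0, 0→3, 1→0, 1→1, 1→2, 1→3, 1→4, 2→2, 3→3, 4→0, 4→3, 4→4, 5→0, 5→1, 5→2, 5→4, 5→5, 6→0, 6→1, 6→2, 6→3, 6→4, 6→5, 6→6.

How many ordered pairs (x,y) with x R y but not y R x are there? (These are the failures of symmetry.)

Enumerating: (0,3), (1,0), (1,2), (1,3), (1,4), (4,0), (4,3), (5,0), (5,1), (5,2), (5,4), (6,0), (6,1), (6,2), (6,3), (6,4), (6,5).

17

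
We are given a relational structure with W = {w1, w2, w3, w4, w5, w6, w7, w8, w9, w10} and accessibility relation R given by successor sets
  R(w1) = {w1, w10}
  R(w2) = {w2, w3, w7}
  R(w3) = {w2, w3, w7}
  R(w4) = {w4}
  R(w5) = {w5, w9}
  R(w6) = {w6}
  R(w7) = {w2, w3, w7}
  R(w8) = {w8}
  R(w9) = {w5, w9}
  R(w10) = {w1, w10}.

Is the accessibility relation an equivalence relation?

Yes

Reflexive: yes — every world is R-related to itself.
Symmetric: yes — every pair in R has its reverse in R.
Transitive: yes — every two-step R-path is closed by a direct edge.
So R is an equivalence relation.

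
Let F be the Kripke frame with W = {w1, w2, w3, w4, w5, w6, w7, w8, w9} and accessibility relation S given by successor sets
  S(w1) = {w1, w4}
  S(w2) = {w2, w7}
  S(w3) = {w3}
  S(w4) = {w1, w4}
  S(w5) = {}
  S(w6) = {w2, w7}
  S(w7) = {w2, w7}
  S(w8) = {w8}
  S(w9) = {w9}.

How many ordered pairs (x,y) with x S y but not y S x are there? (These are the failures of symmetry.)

2

Enumerating: (w6,w2), (w6,w7).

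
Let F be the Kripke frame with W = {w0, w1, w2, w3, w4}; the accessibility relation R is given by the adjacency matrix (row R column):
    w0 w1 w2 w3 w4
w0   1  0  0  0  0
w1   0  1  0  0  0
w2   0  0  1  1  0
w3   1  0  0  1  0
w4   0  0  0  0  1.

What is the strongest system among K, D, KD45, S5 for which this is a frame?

D

Serial (axiom D): yes — every world has a successor (e.g. w0 R w0).
Euclidean (axiom 5): no — w2 R w3 and w2 R w2, but not w3 R w2.
Transitive (axiom 4): no — w2 R w3 and w3 R w0, but not w2 R w0.
Reflexive (axiom T): yes — every world is R-related to itself.
So F validates K, D; KD45 would additionally require R to be Euclidean and transitive. The strongest is D.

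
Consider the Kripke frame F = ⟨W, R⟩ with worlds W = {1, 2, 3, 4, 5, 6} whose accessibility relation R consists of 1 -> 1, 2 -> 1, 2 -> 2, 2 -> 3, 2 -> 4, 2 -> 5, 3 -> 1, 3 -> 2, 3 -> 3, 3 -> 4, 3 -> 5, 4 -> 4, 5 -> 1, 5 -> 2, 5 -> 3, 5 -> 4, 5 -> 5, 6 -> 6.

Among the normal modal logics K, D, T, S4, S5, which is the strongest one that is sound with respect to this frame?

Serial (axiom D): yes — every world has a successor (e.g. 1 R 1).
Reflexive (axiom T): yes — every world is R-related to itself.
Transitive (axiom 4): yes — every two-step R-path is closed by a direct edge.
Euclidean (axiom 5): no — 2 R 1 and 2 R 3, but not 1 R 3.
So F validates K, D, T, S4; S5 would additionally require R to be Euclidean. The strongest is S4.

S4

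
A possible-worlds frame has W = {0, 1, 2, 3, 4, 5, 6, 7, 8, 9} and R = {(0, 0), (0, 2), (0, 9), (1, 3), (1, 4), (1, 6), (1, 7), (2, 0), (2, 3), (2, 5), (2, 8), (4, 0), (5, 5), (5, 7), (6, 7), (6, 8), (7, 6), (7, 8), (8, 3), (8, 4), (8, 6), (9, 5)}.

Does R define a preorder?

Reflexive: no — 1 is not related to itself.
Transitive: no — 0 R 2 and 2 R 3, but not 0 R 3.
So R is not a preorder.

No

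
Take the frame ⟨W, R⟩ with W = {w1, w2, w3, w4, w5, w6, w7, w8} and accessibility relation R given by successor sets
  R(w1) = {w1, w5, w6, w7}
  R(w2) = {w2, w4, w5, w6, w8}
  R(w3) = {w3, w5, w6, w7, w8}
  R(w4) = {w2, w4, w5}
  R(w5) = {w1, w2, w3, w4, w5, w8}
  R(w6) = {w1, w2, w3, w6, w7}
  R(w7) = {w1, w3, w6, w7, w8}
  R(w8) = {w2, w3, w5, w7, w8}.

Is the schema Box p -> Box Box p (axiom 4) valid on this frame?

No

Axiom 4 corresponds to the accessibility relation being transitive.
Transitive: no — w1 R w5 and w5 R w2, but not w1 R w2.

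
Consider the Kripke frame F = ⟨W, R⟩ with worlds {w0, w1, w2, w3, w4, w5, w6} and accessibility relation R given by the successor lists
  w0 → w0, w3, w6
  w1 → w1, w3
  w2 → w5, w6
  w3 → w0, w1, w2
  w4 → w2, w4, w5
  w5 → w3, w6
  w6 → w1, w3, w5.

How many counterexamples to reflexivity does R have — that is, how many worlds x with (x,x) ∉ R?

4

Enumerating: w2, w3, w5, w6.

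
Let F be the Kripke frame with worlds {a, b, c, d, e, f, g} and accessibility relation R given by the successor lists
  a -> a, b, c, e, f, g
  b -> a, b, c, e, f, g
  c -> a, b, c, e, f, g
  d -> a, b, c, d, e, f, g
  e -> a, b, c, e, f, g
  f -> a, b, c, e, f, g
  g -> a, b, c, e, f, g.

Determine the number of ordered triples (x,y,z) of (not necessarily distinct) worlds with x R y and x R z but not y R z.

Enumerating: (d,a,d), (d,b,d), (d,c,d), (d,e,d), (d,f,d), (d,g,d).

6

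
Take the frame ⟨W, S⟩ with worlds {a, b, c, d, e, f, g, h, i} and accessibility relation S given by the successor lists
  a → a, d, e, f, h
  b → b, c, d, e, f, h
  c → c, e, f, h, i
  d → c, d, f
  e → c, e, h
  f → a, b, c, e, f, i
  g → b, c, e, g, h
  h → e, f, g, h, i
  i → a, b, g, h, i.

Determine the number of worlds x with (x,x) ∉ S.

S is reflexive; there are no such worlds.

0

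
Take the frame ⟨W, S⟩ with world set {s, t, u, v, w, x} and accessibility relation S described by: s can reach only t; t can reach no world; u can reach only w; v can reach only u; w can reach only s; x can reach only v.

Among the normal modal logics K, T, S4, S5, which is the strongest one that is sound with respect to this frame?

Reflexive (axiom T): no — s is not related to itself.
Transitive (axiom 4): no — u S w and w S s, but not u S s.
Euclidean (axiom 5): no — s S t and s S t, but not t S t.
So F validates K; T would additionally require S to be reflexive. The strongest is K.

K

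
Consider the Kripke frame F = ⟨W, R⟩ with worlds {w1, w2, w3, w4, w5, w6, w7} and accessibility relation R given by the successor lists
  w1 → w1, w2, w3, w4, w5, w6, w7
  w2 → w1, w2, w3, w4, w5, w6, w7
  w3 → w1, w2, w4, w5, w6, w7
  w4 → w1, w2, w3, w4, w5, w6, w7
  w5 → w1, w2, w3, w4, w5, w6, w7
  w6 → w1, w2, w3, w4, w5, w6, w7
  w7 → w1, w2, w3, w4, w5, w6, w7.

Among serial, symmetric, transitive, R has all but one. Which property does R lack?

transitive

Serial: yes — every world has a successor (e.g. w1 R w1).
Symmetric: yes — every pair in R has its reverse in R.
Transitive: no — w3 R w1 and w1 R w3, but not w3 R w3.
Only transitive fails.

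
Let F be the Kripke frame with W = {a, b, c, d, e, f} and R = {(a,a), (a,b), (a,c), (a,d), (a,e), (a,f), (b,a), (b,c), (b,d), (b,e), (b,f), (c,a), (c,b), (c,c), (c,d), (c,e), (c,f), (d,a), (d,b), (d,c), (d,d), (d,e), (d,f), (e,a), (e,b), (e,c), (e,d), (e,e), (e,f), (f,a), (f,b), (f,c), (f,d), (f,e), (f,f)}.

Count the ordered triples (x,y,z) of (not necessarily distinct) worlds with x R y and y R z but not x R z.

5

Enumerating: (b,a,b), (b,c,b), (b,d,b), (b,e,b), (b,f,b).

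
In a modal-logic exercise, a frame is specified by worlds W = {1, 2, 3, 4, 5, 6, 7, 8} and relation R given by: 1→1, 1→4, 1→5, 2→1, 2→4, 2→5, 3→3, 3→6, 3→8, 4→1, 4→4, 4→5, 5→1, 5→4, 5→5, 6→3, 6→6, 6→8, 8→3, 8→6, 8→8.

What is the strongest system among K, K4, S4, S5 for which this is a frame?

K4

Transitive (axiom 4): yes — every two-step R-path is closed by a direct edge.
Reflexive (axiom T): no — 2 is not related to itself.
Euclidean (axiom 5): yes — any two successors of a common world are R-related.
So F validates K, K4; S4 would additionally require R to be reflexive. The strongest is K4.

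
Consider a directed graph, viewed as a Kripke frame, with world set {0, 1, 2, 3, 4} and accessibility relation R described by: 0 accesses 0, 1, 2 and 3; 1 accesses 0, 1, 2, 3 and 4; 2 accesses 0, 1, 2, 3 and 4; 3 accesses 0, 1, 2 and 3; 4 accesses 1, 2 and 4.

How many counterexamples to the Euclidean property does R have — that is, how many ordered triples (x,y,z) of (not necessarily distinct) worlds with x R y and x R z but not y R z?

Enumerating: (1,0,4), (1,3,4), (1,4,0), (1,4,3), (2,0,4), (2,3,4), (2,4,0), (2,4,3).

8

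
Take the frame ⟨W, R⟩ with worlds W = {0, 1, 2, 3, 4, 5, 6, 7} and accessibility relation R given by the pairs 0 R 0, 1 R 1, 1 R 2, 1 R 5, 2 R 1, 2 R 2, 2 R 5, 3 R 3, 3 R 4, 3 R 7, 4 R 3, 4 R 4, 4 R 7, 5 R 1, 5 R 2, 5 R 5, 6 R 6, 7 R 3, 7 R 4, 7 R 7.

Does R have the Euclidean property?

Euclidean: yes — any two successors of a common world are R-related.

Yes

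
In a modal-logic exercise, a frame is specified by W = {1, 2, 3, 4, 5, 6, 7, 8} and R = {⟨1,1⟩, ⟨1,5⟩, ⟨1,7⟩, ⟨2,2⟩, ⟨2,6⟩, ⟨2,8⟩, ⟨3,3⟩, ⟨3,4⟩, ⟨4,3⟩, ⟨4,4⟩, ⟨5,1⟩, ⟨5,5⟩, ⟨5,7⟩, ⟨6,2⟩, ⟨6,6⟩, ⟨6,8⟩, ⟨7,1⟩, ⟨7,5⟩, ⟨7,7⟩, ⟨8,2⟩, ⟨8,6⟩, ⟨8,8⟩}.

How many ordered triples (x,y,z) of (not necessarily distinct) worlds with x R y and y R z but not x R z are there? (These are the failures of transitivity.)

R is transitive; there are no such tuples.

0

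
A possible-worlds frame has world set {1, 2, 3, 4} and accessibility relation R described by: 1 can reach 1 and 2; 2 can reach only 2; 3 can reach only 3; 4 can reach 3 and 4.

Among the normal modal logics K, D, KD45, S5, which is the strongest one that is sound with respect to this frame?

D

Serial (axiom D): yes — every world has a successor (e.g. 1 R 1).
Euclidean (axiom 5): no — 1 R 2 and 1 R 1, but not 2 R 1.
Transitive (axiom 4): yes — every two-step R-path is closed by a direct edge.
Reflexive (axiom T): yes — every world is R-related to itself.
So F validates K, D; KD45 would additionally require R to be Euclidean. The strongest is D.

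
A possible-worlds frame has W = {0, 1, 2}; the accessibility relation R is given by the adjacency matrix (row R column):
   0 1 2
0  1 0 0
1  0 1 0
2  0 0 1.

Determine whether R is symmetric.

Yes

Symmetric: yes — every pair in R has its reverse in R.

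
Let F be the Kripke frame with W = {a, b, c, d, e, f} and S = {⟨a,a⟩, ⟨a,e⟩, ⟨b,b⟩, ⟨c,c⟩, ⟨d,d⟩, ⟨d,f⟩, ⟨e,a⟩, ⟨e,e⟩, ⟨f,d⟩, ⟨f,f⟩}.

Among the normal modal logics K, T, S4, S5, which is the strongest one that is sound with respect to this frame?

S5

Reflexive (axiom T): yes — every world is S-related to itself.
Transitive (axiom 4): yes — every two-step S-path is closed by a direct edge.
Euclidean (axiom 5): yes — any two successors of a common world are S-related.
So F validates K, T, S4, S5. The strongest is S5.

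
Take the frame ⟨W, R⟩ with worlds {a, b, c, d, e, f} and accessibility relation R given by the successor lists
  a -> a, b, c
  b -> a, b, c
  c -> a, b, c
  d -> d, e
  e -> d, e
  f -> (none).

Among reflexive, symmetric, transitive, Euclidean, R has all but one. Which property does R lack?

reflexive

Reflexive: no — f is not related to itself.
Symmetric: yes — every pair in R has its reverse in R.
Transitive: yes — every two-step R-path is closed by a direct edge.
Euclidean: yes — any two successors of a common world are R-related.
Only reflexive fails.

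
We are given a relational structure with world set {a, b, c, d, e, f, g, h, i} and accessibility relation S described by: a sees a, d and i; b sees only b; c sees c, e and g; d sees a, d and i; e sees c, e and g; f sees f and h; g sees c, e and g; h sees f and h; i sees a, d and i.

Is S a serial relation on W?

Yes

Serial: yes — every world has a successor (e.g. a S a).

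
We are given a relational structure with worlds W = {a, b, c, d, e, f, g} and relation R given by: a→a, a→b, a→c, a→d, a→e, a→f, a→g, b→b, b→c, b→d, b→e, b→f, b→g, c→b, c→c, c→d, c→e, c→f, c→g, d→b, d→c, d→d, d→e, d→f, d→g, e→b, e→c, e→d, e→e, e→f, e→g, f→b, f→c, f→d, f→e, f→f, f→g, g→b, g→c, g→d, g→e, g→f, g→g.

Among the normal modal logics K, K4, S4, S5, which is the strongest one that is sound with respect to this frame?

S4

Transitive (axiom 4): yes — every two-step R-path is closed by a direct edge.
Reflexive (axiom T): yes — every world is R-related to itself.
Euclidean (axiom 5): no — a R b and a R a, but not b R a.
So F validates K, K4, S4; S5 would additionally require R to be Euclidean. The strongest is S4.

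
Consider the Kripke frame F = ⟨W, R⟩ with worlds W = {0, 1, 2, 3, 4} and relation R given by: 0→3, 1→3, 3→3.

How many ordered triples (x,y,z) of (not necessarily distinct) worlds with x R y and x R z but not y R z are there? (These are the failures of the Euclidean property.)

0

R is Euclidean; there are no such tuples.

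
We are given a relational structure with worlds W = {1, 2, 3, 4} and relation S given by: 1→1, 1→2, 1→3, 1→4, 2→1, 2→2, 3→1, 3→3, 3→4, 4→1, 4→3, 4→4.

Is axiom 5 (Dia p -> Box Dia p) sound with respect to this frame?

By correspondence theory, 5 is valid on a frame iff S is Euclidean.
Euclidean: no — 1 S 2 and 1 S 3, but not 2 S 3.

No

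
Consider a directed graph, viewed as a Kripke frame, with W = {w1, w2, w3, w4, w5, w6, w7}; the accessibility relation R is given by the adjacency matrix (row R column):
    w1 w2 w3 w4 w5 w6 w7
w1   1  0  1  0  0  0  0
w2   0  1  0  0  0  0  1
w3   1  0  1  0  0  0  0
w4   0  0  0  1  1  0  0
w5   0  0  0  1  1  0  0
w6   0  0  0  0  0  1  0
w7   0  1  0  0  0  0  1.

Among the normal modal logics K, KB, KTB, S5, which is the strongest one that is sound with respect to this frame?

S5

Symmetric (axiom B): yes — every pair in R has its reverse in R.
Reflexive (axiom T): yes — every world is R-related to itself.
Euclidean (axiom 5): yes — any two successors of a common world are R-related.
So F validates K, KB, KTB, S5. The strongest is S5.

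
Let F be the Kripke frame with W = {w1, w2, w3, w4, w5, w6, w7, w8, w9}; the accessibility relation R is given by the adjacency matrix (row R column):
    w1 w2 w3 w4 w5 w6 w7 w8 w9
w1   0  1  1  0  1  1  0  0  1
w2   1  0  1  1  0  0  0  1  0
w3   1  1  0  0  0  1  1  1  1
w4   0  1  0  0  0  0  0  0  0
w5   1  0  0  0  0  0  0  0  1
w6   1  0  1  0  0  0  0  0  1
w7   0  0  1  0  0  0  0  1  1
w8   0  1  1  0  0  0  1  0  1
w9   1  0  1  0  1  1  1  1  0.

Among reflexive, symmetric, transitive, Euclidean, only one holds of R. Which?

symmetric

Reflexive: no — w1 is not related to itself.
Symmetric: yes — every pair in R has its reverse in R.
Transitive: no — w1 R w2 and w2 R w4, but not w1 R w4.
Euclidean: no — w1 R w2 and w1 R w5, but not w2 R w5.
Only symmetric holds.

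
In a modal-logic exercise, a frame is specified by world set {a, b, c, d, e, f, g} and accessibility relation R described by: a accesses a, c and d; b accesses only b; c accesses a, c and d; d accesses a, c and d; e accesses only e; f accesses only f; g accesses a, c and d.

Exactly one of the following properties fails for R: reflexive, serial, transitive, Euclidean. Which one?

reflexive

Reflexive: no — g is not related to itself.
Serial: yes — every world has a successor (e.g. a R a).
Transitive: yes — every two-step R-path is closed by a direct edge.
Euclidean: yes — any two successors of a common world are R-related.
Only reflexive fails.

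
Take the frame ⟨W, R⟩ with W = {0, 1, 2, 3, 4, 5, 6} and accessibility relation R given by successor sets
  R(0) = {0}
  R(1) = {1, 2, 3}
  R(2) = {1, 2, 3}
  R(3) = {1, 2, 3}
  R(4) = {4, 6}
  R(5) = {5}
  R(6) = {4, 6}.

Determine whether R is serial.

Yes

Serial: yes — every world has a successor (e.g. 0 R 0).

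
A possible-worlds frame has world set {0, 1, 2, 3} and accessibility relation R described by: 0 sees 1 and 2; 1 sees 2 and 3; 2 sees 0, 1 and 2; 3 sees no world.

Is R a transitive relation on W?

No

Transitive: no — 0 R 1 and 1 R 3, but not 0 R 3.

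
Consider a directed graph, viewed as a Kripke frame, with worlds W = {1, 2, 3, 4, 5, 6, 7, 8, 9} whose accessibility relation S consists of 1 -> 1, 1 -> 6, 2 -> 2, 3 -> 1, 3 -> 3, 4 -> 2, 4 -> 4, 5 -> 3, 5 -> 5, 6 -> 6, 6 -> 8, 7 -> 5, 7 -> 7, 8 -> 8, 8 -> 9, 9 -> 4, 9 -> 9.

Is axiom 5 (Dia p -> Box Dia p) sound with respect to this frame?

No

Axiom 5 corresponds to the accessibility relation being Euclidean.
Euclidean: no — 1 S 6 and 1 S 1, but not 6 S 1.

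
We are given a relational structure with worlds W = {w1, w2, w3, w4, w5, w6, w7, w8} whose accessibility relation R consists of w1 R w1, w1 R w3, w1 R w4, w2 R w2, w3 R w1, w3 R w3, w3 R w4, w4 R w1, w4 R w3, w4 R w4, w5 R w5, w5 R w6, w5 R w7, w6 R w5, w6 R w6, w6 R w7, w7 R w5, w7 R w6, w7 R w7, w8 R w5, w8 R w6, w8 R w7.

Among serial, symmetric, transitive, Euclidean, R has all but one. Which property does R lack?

Serial: yes — every world has a successor (e.g. w1 R w1).
Symmetric: no — w8 R w5 but not w5 R w8.
Transitive: yes — every two-step R-path is closed by a direct edge.
Euclidean: yes — any two successors of a common world are R-related.
Only symmetric fails.

symmetric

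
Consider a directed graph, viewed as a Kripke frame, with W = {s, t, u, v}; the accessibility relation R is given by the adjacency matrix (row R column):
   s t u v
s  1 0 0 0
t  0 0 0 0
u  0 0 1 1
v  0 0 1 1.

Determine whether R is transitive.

Yes

Transitive: yes — every two-step R-path is closed by a direct edge.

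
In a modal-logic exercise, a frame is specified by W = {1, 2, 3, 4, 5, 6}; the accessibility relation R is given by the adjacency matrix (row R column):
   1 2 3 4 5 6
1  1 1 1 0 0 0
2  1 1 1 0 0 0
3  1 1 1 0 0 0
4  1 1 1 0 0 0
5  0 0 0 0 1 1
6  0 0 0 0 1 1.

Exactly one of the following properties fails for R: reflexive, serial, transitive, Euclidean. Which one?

Reflexive: no — 4 is not related to itself.
Serial: yes — every world has a successor (e.g. 1 R 1).
Transitive: yes — every two-step R-path is closed by a direct edge.
Euclidean: yes — any two successors of a common world are R-related.
Only reflexive fails.

reflexive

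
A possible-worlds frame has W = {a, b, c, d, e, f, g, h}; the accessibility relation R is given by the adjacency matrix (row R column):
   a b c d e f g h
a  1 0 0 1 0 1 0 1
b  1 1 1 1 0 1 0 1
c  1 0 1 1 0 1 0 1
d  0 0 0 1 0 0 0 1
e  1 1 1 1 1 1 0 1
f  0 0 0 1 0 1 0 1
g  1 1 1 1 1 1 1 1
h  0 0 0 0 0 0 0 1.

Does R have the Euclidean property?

No

Euclidean: no — a R d and a R f, but not d R f.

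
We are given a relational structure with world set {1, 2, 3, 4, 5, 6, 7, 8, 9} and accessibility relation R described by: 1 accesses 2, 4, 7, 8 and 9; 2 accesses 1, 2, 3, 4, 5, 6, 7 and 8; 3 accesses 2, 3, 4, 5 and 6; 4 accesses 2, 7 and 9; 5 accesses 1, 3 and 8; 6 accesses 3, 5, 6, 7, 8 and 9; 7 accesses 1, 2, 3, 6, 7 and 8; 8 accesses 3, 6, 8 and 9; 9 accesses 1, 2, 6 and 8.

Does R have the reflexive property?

Reflexive: no — 1 is not related to itself.

No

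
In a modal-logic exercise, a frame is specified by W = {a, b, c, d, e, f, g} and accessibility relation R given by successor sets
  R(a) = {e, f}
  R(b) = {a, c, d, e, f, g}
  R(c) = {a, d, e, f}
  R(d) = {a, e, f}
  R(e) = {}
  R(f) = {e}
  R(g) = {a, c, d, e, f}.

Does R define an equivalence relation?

No

Reflexive: no — a is not related to itself.
Symmetric: no — a R e but not e R a.
Transitive: yes — every two-step R-path is closed by a direct edge.
So R is not an equivalence relation.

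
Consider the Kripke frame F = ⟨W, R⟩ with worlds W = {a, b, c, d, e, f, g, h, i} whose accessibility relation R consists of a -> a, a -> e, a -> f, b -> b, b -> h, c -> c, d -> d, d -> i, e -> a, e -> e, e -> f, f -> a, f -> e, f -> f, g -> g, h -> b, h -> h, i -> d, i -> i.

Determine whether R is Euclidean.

Euclidean: yes — any two successors of a common world are R-related.

Yes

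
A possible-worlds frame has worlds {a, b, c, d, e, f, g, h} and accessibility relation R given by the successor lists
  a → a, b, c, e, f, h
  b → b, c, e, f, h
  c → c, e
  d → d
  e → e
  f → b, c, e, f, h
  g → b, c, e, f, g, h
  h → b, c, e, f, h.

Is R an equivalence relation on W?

Reflexive: yes — every world is R-related to itself.
Symmetric: no — a R b but not b R a.
Transitive: yes — every two-step R-path is closed by a direct edge.
So R is not an equivalence relation.

No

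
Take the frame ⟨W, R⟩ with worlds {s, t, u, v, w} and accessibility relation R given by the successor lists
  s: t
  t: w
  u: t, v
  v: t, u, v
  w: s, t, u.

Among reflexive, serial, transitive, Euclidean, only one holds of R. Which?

Reflexive: no — s is not related to itself.
Serial: yes — every world has a successor (e.g. s R t).
Transitive: no — s R t and t R w, but not s R w.
Euclidean: no — u R t and u R v, but not t R v.
Only serial holds.

serial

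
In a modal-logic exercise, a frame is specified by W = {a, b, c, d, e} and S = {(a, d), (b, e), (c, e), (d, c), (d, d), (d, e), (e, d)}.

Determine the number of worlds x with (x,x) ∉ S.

4

Enumerating: a, b, c, e.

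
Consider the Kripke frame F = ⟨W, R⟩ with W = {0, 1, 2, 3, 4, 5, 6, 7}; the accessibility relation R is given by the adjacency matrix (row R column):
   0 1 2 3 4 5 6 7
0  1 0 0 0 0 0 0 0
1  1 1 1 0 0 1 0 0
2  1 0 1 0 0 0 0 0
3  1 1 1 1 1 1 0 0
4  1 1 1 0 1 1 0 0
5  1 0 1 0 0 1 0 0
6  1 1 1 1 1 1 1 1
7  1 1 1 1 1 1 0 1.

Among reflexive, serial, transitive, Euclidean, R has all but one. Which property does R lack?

Euclidean

Reflexive: yes — every world is R-related to itself.
Serial: yes — every world has a successor (e.g. 0 R 0).
Transitive: yes — every two-step R-path is closed by a direct edge.
Euclidean: no — 1 R 0 and 1 R 2, but not 0 R 2.
Only Euclidean fails.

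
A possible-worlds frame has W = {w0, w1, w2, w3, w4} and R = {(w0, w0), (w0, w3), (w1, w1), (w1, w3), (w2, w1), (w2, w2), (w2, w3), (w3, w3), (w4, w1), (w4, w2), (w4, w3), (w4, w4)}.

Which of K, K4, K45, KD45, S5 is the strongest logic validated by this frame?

Transitive (axiom 4): yes — every two-step R-path is closed by a direct edge.
Euclidean (axiom 5): no — w2 R w3 and w2 R w1, but not w3 R w1.
Serial (axiom D): yes — every world has a successor (e.g. w0 R w0).
Reflexive (axiom T): yes — every world is R-related to itself.
So F validates K, K4; K45 would additionally require R to be Euclidean. The strongest is K4.

K4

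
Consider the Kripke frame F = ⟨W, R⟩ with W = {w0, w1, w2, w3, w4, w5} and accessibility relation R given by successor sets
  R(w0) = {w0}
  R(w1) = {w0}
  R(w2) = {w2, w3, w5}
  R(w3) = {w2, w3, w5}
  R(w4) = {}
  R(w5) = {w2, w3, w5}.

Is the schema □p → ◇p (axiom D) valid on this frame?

The schema D characterises exactly the serial frames.
Serial: no — w4 has no R-successor.

No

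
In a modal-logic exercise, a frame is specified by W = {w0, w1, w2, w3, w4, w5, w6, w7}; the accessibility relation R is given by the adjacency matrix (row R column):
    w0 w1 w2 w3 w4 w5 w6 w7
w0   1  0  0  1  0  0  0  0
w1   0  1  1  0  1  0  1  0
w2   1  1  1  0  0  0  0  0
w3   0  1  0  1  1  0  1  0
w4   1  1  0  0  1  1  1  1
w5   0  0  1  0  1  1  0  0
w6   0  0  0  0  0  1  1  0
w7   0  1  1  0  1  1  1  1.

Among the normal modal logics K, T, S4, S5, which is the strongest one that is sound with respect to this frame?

Reflexive (axiom T): yes — every world is R-related to itself.
Transitive (axiom 4): no — w0 R w3 and w3 R w1, but not w0 R w1.
Euclidean (axiom 5): no — w1 R w2 and w1 R w4, but not w2 R w4.
So F validates K, T; S4 would additionally require R to be transitive. The strongest is T.

T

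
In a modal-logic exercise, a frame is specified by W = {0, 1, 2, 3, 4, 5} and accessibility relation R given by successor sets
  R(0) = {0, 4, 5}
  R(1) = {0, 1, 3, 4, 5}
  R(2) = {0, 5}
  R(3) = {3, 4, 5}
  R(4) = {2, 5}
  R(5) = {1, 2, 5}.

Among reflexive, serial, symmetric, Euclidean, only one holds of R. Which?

Reflexive: no — 2 is not related to itself.
Serial: yes — every world has a successor (e.g. 0 R 0).
Symmetric: no — 0 R 4 but not 4 R 0.
Euclidean: no — 0 R 5 and 0 R 4, but not 5 R 4.
Only serial holds.

serial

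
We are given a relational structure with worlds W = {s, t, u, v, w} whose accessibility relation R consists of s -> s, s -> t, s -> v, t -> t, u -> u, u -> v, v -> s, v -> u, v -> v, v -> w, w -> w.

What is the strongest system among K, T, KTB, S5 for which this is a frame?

Reflexive (axiom T): yes — every world is R-related to itself.
Symmetric (axiom B): no — s R t but not t R s.
Euclidean (axiom 5): no — s R t and s R v, but not t R v.
So F validates K, T; KTB would additionally require R to be symmetric. The strongest is T.

T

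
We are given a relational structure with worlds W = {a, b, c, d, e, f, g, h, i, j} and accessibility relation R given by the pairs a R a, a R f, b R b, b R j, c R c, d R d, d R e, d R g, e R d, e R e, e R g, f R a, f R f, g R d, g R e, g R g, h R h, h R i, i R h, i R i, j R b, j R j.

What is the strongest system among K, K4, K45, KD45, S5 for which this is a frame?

S5

Transitive (axiom 4): yes — every two-step R-path is closed by a direct edge.
Euclidean (axiom 5): yes — any two successors of a common world are R-related.
Serial (axiom D): yes — every world has a successor (e.g. a R a).
Reflexive (axiom T): yes — every world is R-related to itself.
So F validates K, K4, K45, KD45, S5. The strongest is S5.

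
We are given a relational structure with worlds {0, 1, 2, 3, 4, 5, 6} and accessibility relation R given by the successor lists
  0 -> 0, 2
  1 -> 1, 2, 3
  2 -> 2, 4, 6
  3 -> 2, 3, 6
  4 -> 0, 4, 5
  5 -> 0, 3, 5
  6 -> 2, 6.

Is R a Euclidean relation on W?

No

Euclidean: no — 1 R 2 and 1 R 3, but not 2 R 3.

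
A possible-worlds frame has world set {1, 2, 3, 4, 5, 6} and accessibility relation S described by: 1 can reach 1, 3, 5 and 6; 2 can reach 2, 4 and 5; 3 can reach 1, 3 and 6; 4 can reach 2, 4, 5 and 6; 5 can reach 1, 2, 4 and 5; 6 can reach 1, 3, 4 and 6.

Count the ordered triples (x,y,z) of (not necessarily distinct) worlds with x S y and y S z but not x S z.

Enumerating: (1,5,2), (1,5,4), (1,6,4), (2,4,6), (2,5,1), (3,1,5), (3,6,4), (4,5,1), (4,6,1), (4,6,3), (5,1,3), (5,1,6), (5,4,6), (6,1,5), (6,4,2), (6,4,5).

16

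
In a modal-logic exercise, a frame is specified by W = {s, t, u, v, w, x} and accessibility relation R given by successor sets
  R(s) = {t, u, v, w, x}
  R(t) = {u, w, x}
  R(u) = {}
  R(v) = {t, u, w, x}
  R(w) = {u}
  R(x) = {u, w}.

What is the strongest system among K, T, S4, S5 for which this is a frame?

Reflexive (axiom T): no — s is not related to itself.
Transitive (axiom 4): yes — every two-step R-path is closed by a direct edge.
Euclidean (axiom 5): no — s R t and s R v, but not t R v.
So F validates K; T would additionally require R to be reflexive. The strongest is K.

K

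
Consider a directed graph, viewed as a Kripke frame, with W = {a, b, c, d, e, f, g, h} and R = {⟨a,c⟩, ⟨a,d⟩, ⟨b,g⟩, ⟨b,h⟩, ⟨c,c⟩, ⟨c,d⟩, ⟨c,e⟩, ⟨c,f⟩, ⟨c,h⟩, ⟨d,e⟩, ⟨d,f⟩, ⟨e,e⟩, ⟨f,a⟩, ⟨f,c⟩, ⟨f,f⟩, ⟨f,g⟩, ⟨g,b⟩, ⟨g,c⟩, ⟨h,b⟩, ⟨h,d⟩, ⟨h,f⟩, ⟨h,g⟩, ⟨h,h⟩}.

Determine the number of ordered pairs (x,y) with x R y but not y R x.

Enumerating: (a,c), (a,d), (c,d), (c,e), (c,h), (d,e), (d,f), (f,a), (f,g), (g,c), (h,d), (h,f), (h,g).

13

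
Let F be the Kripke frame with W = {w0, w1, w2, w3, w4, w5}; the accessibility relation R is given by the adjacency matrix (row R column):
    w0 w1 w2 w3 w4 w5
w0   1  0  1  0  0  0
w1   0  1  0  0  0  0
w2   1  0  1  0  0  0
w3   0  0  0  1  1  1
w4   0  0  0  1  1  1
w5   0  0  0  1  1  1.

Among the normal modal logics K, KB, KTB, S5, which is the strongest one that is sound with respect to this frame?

Symmetric (axiom B): yes — every pair in R has its reverse in R.
Reflexive (axiom T): yes — every world is R-related to itself.
Euclidean (axiom 5): yes — any two successors of a common world are R-related.
So F validates K, KB, KTB, S5. The strongest is S5.

S5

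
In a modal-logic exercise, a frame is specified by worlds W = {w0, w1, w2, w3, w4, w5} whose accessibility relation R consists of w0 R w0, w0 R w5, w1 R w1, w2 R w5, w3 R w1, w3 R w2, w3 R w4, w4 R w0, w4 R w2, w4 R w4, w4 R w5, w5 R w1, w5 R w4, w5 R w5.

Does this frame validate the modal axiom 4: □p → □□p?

The schema 4 characterises exactly the transitive frames.
Transitive: no — w0 R w5 and w5 R w1, but not w0 R w1.

No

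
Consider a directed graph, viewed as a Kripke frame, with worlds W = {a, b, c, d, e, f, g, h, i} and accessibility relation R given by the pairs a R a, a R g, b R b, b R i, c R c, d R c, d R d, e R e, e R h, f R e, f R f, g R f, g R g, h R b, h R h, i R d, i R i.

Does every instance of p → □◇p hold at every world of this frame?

No

By correspondence theory, B is valid on a frame iff R is symmetric.
Symmetric: no — a R g but not g R a.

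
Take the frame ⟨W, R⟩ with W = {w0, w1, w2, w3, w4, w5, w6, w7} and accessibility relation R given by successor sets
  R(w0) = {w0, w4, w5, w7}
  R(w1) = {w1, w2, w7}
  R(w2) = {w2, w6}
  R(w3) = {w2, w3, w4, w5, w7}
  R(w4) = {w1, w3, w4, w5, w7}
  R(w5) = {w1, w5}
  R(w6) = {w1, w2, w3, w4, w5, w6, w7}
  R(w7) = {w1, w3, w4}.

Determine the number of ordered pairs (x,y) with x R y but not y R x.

Enumerating: (w0,w4), (w0,w5), (w0,w7), (w1,w2), (w3,w2), (w3,w5), (w4,w1), (w4,w5), (w5,w1), (w6,w1), (w6,w3), (w6,w4), (w6,w5), (w6,w7).

14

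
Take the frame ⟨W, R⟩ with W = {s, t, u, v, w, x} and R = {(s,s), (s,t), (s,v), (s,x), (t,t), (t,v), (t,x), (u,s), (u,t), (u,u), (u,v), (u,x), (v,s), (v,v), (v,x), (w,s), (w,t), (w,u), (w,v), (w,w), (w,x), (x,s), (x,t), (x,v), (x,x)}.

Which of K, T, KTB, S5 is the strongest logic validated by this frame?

Reflexive (axiom T): yes — every world is R-related to itself.
Symmetric (axiom B): no — s R t but not t R s.
Euclidean (axiom 5): no — s R v and s R t, but not v R t.
So F validates K, T; KTB would additionally require R to be symmetric. The strongest is T.

T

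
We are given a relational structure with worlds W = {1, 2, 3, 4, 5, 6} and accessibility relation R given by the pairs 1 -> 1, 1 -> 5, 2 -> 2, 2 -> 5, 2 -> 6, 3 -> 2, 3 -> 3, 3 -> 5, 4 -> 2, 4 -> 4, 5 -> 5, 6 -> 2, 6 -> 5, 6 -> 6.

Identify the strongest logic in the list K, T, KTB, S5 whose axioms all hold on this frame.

Reflexive (axiom T): yes — every world is R-related to itself.
Symmetric (axiom B): no — 1 R 5 but not 5 R 1.
Euclidean (axiom 5): no — 2 R 5 and 2 R 6, but not 5 R 6.
So F validates K, T; KTB would additionally require R to be symmetric. The strongest is T.

T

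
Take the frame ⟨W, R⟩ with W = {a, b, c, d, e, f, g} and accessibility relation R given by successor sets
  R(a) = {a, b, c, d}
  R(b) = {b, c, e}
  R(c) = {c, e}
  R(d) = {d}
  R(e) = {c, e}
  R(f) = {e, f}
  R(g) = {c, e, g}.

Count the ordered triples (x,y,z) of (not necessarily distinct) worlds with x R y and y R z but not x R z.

3

Enumerating: (a,b,e), (a,c,e), (f,e,c).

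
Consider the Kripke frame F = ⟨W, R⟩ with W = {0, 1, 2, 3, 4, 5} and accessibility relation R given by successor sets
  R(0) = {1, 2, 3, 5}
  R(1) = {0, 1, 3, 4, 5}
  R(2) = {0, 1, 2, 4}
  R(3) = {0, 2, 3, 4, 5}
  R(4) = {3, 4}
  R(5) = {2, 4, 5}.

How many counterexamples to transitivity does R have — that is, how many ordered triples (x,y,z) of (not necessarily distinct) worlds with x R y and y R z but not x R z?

23

Enumerating: (0,1,0), (0,1,4), (0,2,0), (0,2,4), (0,3,0), (0,3,4), (0,5,4), (1,0,2), (1,3,2), (1,5,2), (2,0,3), (2,0,5), … and 11 more.
Total: 23.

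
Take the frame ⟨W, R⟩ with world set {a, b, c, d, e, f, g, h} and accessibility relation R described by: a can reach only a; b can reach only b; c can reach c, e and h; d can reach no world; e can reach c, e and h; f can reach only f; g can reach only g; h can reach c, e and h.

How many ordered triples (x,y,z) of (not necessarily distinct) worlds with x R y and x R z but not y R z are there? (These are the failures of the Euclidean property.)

0

R is Euclidean; there are no such tuples.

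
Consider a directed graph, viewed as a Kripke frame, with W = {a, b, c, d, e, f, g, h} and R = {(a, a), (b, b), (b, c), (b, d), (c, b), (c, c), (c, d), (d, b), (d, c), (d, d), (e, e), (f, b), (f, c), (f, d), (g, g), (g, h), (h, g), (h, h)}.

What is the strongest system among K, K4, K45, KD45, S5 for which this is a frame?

Transitive (axiom 4): yes — every two-step R-path is closed by a direct edge.
Euclidean (axiom 5): yes — any two successors of a common world are R-related.
Serial (axiom D): yes — every world has a successor (e.g. a R a).
Reflexive (axiom T): no — f is not related to itself.
So F validates K, K4, K45, KD45; S5 would additionally require R to be reflexive. The strongest is KD45.

KD45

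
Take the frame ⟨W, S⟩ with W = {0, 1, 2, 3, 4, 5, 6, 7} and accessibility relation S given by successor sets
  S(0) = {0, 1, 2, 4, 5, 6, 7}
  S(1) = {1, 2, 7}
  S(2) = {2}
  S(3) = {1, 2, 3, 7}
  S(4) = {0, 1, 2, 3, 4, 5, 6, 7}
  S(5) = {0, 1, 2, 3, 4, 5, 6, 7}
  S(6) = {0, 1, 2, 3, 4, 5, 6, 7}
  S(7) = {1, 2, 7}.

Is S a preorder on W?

No

Reflexive: yes — every world is S-related to itself.
Transitive: no — 0 S 4 and 4 S 3, but not 0 S 3.
So S is not a preorder.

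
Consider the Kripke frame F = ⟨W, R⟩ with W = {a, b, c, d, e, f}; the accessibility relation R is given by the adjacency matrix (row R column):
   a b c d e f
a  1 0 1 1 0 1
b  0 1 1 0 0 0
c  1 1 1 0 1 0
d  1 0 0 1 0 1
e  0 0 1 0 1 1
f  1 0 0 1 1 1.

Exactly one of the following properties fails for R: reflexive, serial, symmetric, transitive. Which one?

Reflexive: yes — every world is R-related to itself.
Serial: yes — every world has a successor (e.g. a R a).
Symmetric: yes — every pair in R has its reverse in R.
Transitive: no — a R c and c R b, but not a R b.
Only transitive fails.

transitive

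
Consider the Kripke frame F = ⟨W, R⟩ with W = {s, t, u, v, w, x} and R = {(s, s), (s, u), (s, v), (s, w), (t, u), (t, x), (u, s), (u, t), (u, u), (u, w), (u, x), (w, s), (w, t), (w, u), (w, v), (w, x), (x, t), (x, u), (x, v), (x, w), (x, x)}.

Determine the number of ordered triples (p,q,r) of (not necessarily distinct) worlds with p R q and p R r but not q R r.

35

Enumerating: (s,u,v), (s,v,s), (s,v,u), (s,v,v), (s,v,w), (s,w,w), (u,s,t), (u,s,x), (u,t,s), (u,t,t), (u,t,w), (u,w,w), … and 23 more.
Total: 35.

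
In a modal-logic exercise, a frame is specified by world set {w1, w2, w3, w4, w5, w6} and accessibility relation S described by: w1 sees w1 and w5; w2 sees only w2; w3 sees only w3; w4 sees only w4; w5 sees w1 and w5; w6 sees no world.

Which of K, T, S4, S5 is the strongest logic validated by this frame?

Reflexive (axiom T): no — w6 is not related to itself.
Transitive (axiom 4): yes — every two-step S-path is closed by a direct edge.
Euclidean (axiom 5): yes — any two successors of a common world are S-related.
So F validates K; T would additionally require S to be reflexive. The strongest is K.

K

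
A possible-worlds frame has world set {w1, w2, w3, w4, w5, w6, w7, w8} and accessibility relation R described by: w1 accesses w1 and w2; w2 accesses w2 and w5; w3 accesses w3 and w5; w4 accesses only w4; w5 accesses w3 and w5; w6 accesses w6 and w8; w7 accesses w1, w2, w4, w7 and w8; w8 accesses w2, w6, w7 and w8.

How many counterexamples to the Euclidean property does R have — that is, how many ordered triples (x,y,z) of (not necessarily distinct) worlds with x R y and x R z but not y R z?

21

Enumerating: (w1,w2,w1), (w2,w5,w2), (w7,w1,w4), (w7,w1,w7), (w7,w1,w8), (w7,w2,w1), (w7,w2,w4), (w7,w2,w7), (w7,w2,w8), (w7,w4,w1), (w7,w4,w2), (w7,w4,w7), … and 9 more.
Total: 21.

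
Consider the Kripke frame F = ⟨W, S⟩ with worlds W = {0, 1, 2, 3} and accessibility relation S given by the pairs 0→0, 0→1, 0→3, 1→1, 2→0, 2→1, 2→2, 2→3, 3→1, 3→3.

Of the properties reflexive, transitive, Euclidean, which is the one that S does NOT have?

Reflexive: yes — every world is S-related to itself.
Transitive: yes — every two-step S-path is closed by a direct edge.
Euclidean: no — 0 S 1 and 0 S 3, but not 1 S 3.
Only Euclidean fails.

Euclidean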